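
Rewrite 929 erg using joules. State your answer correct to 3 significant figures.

9.29 × 10^-5 joules

1 erg = 1.00000 × 10^-7 J.
929 × 1.00000 × 10^-7 ≈ 9.29 × 10^-5 J.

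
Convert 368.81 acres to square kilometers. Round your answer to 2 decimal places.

1 acre = 0.00404686 km².
368.81 × 0.00404686 ≈ 1.49 km².

1.49 km²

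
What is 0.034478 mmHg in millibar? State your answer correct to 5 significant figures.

1 mmHg = 1.33322 mbar.
So 0.034478 × 1.33322 ≈ 0.045967 mbar.

0.045967 mbar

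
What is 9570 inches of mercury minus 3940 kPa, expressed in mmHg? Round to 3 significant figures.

214000 millimeters of mercury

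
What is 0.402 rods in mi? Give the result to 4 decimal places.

0.0013 miles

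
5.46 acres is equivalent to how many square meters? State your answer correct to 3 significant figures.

22100 m²

1 acre = 4046.86 m².
Thus 5.46 × 4046.86 ≈ 22100 m².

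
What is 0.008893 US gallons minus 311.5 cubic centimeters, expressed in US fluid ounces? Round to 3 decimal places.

-9.395 US fluid ounces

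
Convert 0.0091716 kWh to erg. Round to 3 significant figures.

3.30 × 10^11 erg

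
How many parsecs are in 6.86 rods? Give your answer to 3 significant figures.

1 rod = 1.62985e-16 pc.
Thus 6.86 × 1.62985e-16 ≈ 1.12e-15 pc.

1.12e-15 pc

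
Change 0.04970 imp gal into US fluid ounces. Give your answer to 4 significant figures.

7.640 US fl oz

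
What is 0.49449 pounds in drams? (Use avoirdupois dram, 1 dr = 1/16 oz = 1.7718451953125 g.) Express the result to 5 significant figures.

126.59 dr

1 pound = 256.000 drams.
Thus 0.49449 × 256.000 ≈ 126.59 dr.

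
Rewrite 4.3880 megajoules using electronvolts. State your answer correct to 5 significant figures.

1 MJ = 6.24151 × 10^24 eV.
4.3880 × 6.24151 × 10^24 ≈ 2.7388 × 10^25 eV.

2.7388 × 10^25 electronvolts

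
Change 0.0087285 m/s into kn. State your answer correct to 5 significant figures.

1 m/s = 1.94384 knots.
Thus 0.0087285 × 1.94384 ≈ 0.016967 kn.

0.016967 kn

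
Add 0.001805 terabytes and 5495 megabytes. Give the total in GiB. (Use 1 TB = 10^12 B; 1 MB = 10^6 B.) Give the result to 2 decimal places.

6.80 GiB

0.001805 TB = 1.68104 GiB and 5495 MB = 5.11762 GiB.
1.68104 + 5.11762 ≈ 6.80 GiB.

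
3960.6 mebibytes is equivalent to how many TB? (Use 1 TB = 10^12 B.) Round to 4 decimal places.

1 MiB = 1.04858e-6 TB.
3960.6 × 1.04858e-6 ≈ 0.0042 TB.

0.0042 TB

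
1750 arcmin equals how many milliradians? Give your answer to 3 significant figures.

509 milliradians

1 arcminute = 0.290888 milliradians.
Then 1750 × 0.290888 ≈ 509 mrad.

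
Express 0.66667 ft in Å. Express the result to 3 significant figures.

2.03e+9 Å

1 ft = 3.04800e+9 angstroms.
So 0.66667 × 3.04800e+9 ≈ 2.03e+9 Å.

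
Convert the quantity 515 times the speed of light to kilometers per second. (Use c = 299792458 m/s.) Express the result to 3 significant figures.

1 c = 299792 kilometers per second.
So 515 × 299792 ≈ 1.54 × 10^8 km/s.

1.54 × 10^8 km/s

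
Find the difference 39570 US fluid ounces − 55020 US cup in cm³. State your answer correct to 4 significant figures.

-1.185e+7 cm³

39570 US fl oz = 1.17022e+6 cm³ and 55020 US cup = 1.30171e+7 cm³.
1.17022e+6 − 1.30171e+7 ≈ -1.185e+7 cm³.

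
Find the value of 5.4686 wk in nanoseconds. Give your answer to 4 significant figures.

1 wk = 6.04800e+14 ns.
So 5.4686 × 6.04800e+14 ≈ 3.307e+15 ns.

3.307e+15 ns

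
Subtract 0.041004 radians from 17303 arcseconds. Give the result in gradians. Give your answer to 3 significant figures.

17303 arcsec = 5.34043 grad and 0.041004 rad = 2.61040 grad.
5.34043 − 2.61040 ≈ 2.73 grad.

2.73 gradians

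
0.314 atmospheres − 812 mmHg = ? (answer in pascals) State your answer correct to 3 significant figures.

-76400 Pa

0.314 atm = 31816.05 Pa and 812 mmHg = 108257.8 Pa.
31816.05 − 108257.8 ≈ -76400 Pa.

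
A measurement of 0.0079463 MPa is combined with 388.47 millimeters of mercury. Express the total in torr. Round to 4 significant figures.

0.0079463 MPa = 59.6022 torr and 388.47 mmHg = 388.470 torr.
59.6022 + 388.470 ≈ 448.1 torr.

448.1 torr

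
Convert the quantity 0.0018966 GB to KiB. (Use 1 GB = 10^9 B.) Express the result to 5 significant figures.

1852.1 kibibytes

1 gigabyte = 976562.5 kibibytes.
0.0018966 × 976562.5 ≈ 1852.1 KiB.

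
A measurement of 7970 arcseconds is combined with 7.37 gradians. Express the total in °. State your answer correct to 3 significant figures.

8.85 degrees

7970 arcsec = 2.21389 ° and 7.37 grad = 6.63300 °.
2.21389 + 6.63300 ≈ 8.85 °.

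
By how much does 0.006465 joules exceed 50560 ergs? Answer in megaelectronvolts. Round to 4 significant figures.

8.794 × 10^9 MeV

0.006465 J = 4.03514 × 10^10 MeV and 50560 erg = 3.15571 × 10^10 MeV.
4.03514 × 10^10 − 3.15571 × 10^10 ≈ 8.794 × 10^9 MeV.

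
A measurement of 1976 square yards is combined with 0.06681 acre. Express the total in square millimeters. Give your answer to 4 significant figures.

1.923e+9 square millimeters

1976 yd² = 1.65219e+9 mm² and 0.06681 acre = 2.70370e+8 mm².
1.65219e+9 + 2.70370e+8 ≈ 1.923e+9 mm².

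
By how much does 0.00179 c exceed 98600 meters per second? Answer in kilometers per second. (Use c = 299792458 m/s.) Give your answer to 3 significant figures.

438 km/s

0.00179 c = 536.628 km/s and 98600 m/s = 98.6000 km/s.
536.628 − 98.6000 ≈ 438 km/s.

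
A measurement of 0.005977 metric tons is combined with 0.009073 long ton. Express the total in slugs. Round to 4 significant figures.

1.041 slugs

0.005977 t = 0.409555 slug and 0.009073 long ton = 0.631674 slug.
0.409555 + 0.631674 ≈ 1.041 slug.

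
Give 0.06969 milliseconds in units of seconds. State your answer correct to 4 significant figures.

6.969e-5 seconds

1 ms = 0.00100000 seconds.
Thus 0.06969 × 0.00100000 ≈ 6.969e-5 s.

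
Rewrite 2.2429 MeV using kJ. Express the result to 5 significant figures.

1 MeV = 1.60218 × 10^-16 kilojoules.
Then 2.2429 × 1.60218 × 10^-16 ≈ 3.5935 × 10^-16 kJ.

3.5935 × 10^-16 kJ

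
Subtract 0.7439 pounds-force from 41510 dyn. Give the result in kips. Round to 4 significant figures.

-0.0006506 kip

41510 dyn = 9.33182 × 10^-5 kip and 0.7439 lbf = 0.000743900 kip.
9.33182 × 10^-5 − 0.000743900 ≈ -0.0006506 kip.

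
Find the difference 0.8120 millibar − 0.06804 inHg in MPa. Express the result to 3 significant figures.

-0.000149 megapascals

0.8120 mbar = 8.12000 × 10^-5 MPa and 0.06804 inHg = 0.000230410 MPa.
8.12000 × 10^-5 − 0.000230410 ≈ -0.000149 MPa.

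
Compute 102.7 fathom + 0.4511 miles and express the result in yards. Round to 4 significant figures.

999.3 yd

102.7 fathom = 205.400 yd and 0.4511 mi = 793.936 yd.
205.400 + 793.936 ≈ 999.3 yd.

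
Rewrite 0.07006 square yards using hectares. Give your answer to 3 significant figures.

1 square yard = 8.36127 × 10^-5 ha.
Then 0.07006 × 8.36127 × 10^-5 ≈ 5.86 × 10^-6 ha.

5.86 × 10^-6 hectares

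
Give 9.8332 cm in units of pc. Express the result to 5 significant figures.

3.1867 × 10^-18 parsecs

1 cm = 3.24078 × 10^-19 pc.
9.8332 × 3.24078 × 10^-19 ≈ 3.1867 × 10^-18 pc.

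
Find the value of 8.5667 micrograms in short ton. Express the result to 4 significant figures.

9.443 × 10^-12 short ton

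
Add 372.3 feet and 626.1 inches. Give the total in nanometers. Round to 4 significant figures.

372.3 ft = 1.13477e+11 nm and 626.1 in = 1.59029e+10 nm.
1.13477e+11 + 1.59029e+10 ≈ 1.294e+11 nm.

1.294e+11 nm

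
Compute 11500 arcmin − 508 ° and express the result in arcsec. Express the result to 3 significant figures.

-1.14 × 10^6 arcsec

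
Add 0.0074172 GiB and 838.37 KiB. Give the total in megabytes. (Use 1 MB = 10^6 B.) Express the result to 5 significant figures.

8.8226 MB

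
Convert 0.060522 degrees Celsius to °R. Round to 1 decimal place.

491.8 degrees Rankine

°R = (°C + 273.15) × 9/5.
Applying the formula gives 491.8 °R.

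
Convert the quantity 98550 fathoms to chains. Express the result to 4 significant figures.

1 fathom = 0.0909091 chains.
98550 × 0.0909091 ≈ 8959 chain.

8959 chains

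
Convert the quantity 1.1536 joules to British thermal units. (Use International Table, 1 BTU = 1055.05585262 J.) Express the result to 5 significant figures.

1 joule = 0.000947817 BTU.
1.1536 × 0.000947817 ≈ 0.0010934 BTU.

0.0010934 British thermal units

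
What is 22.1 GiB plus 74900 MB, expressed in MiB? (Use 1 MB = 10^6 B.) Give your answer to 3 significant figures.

94100 mebibytes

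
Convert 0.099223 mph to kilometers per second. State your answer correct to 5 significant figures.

1 mile per hour = 0.000447040 km/s.
0.099223 × 0.000447040 ≈ 4.4357 × 10^-5 km/s.

4.4357 × 10^-5 km/s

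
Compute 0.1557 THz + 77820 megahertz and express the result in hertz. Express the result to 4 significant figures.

2.335e+11 hertz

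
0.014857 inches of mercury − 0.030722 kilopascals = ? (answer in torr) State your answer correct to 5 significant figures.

0.014857 inHg = 0.377368 torr and 0.030722 kPa = 0.230434 torr.
0.377368 − 0.230434 ≈ 0.14693 torr.

0.14693 torr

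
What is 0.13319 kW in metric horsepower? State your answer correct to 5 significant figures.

0.18109 PS

1 kW = 1.35962 metric horsepower.
0.13319 × 1.35962 ≈ 0.18109 PS.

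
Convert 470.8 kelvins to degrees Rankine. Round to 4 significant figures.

°R = K × 9/5.
Applying the formula gives 847.4 °R.

847.4 degrees Rankine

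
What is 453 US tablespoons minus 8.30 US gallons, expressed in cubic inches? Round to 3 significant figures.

-1510 cubic inches

453 US tbsp = 408.762 in³ and 8.30 US gal = 1917.30 in³.
408.762 − 1917.30 ≈ -1510 in³.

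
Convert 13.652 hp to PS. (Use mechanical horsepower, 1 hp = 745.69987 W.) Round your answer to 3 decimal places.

1 horsepower = 1.01387 metric horsepower.
Then 13.652 × 1.01387 ≈ 13.841 PS.

13.841 PS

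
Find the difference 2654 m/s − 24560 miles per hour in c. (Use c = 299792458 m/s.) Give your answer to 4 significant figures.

-2.777 × 10^-5 c

2654 m/s = 8.85279 × 10^-6 c and 24560 mph = 3.66230 × 10^-5 c.
8.85279 × 10^-6 − 3.66230 × 10^-5 ≈ -2.777 × 10^-5 c.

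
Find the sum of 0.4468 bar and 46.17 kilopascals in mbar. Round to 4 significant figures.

0.4468 bar = 446.800 mbar and 46.17 kPa = 461.700 mbar.
446.800 + 461.700 ≈ 908.5 mbar.

908.5 millibar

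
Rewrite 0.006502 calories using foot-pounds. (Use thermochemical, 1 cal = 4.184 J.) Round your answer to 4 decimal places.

0.0201 foot-pounds

1 cal = 3.08596 ft·lbf.
0.006502 × 3.08596 ≈ 0.0201 ft·lbf.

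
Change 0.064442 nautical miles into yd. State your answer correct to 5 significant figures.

1 nmi = 2025.37 yd.
So 0.064442 × 2025.37 ≈ 130.52 yd.

130.52 yd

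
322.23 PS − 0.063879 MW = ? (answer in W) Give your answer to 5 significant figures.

173120 W

322.23 PS = 237000 W and 0.063879 MW = 63879.0 W.
237000 − 63879.0 ≈ 173120 W.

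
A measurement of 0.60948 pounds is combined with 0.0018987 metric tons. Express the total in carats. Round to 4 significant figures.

0.60948 lb = 1382.28 ct and 0.0018987 t = 9493.50 ct.
1382.28 + 9493.50 ≈ 10880 ct.

10880 carats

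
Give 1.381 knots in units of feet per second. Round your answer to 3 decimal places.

2.331 feet per second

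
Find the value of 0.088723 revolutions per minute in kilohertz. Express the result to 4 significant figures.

1.479e-6 kHz

1 rpm = 1.66667e-5 kilohertz.
Then 0.088723 × 1.66667e-5 ≈ 1.479e-6 kHz.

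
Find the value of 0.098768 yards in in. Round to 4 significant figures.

1 yard = 36.0000 in.
So 0.098768 × 36.0000 ≈ 3.556 in.

3.556 inches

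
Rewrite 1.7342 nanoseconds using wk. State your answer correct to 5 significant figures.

1 nanosecond = 1.65344e-15 wk.
1.7342 × 1.65344e-15 ≈ 2.8674e-15 wk.

2.8674e-15 wk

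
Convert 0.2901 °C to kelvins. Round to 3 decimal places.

K = °C + 273.15.
Applying the formula gives 273.440 K.

273.440 kelvins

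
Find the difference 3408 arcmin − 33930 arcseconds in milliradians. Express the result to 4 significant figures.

826.8 mrad

3408 arcmin = 991.3470 mrad and 33930 arcsec = 164.4973 mrad.
991.3470 − 164.4973 ≈ 826.8 mrad.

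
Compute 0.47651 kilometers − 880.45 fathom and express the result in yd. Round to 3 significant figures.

-1240 yards

0.47651 km = 521.118 yd and 880.45 fathom = 1760.90 yd.
521.118 − 1760.90 ≈ -1240 yd.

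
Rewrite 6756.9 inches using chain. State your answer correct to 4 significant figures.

8.531 chains

1 in = 0.00126263 chains.
So 6756.9 × 0.00126263 ≈ 8.531 chain.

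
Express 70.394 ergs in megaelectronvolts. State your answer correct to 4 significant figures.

1 erg = 624151 megaelectronvolts.
So 70.394 × 624151 ≈ 4.394e+7 MeV.

4.394e+7 megaelectronvolts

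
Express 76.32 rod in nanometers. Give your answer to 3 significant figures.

3.84 × 10^11 nanometers

1 rod = 5.02920 × 10^9 nm.
So 76.32 × 5.02920 × 10^9 ≈ 3.84 × 10^11 nm.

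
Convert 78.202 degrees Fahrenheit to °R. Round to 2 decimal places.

°R = °F + 459.67.
Applying the formula gives 537.87 °R.

537.87 °R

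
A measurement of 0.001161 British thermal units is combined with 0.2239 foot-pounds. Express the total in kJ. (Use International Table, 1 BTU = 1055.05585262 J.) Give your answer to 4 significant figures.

0.001528 kJ

0.001161 BTU = 0.00122492 kJ and 0.2239 ft·lbf = 0.000303568 kJ.
0.00122492 + 0.000303568 ≈ 0.001528 kJ.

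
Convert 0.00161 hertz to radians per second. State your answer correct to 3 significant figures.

0.0101 rad/s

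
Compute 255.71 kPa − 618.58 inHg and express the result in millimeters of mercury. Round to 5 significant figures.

-13794 mmHg

255.71 kPa = 1917.98 mmHg and 618.58 inHg = 15711.9 mmHg.
1917.98 − 15711.9 ≈ -13794 mmHg.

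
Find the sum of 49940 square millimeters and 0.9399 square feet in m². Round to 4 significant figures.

0.1373 m²

49940 mm² = 0.0499400 m² and 0.9399 ft² = 0.0873196 m².
0.0499400 + 0.0873196 ≈ 0.1373 m².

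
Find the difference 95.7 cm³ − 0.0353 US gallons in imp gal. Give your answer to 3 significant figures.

-0.00834 imp gal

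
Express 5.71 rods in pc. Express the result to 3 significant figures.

9.31 × 10^-16 parsecs

1 rod = 1.62985 × 10^-16 pc.
5.71 × 1.62985 × 10^-16 ≈ 9.31 × 10^-16 pc.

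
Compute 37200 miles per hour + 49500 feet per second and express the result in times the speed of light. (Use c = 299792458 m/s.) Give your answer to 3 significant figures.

0.000106 times the speed of light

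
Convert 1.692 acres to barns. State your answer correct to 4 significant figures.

6.847e+31 barn

1 acre = 4.04686e+31 barn.
Then 1.692 × 4.04686e+31 ≈ 6.847e+31 barn.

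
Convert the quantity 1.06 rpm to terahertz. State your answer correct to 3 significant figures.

1 rpm = 1.66667 × 10^-14 terahertz.
Then 1.06 × 1.66667 × 10^-14 ≈ 1.77 × 10^-14 THz.

1.77 × 10^-14 terahertz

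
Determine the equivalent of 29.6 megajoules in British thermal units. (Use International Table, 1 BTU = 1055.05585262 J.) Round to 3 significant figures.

28100 British thermal units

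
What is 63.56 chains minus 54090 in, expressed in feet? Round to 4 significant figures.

63.56 chain = 4194.96 ft and 54090 in = 4507.50 ft.
4194.96 − 4507.50 ≈ -312.5 ft.

-312.5 feet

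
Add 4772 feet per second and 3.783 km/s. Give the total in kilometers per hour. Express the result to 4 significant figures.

4772 ft/s = 5236.22 km/h and 3.783 km/s = 13618.8 km/h.
5236.22 + 13618.8 ≈ 18860 km/h.

18860 km/h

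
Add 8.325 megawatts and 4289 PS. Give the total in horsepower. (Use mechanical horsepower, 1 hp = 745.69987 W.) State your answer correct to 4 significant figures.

15390 hp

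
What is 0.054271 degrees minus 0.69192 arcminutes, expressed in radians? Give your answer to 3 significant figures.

0.000746 radians

0.054271 ° = 0.000947208 rad and 0.69192 arcmin = 0.000201271 rad.
0.000947208 − 0.000201271 ≈ 0.000746 rad.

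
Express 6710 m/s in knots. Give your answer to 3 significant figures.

1 meter per second = 1.94384 kn.
Thus 6710 × 1.94384 ≈ 13000 kn.

13000 knots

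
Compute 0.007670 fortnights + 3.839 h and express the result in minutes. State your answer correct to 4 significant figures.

385.0 minutes

0.007670 fortnight = 154.627 min and 3.839 h = 230.340 min.
154.627 + 230.340 ≈ 385.0 min.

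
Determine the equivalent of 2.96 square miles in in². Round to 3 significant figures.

1.19e+10 in²

1 square mile = 4.01449e+9 in².
2.96 × 4.01449e+9 ≈ 1.19e+10 in².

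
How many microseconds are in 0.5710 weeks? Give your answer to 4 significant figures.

1 week = 6.04800 × 10^11 microseconds.
So 0.5710 × 6.04800 × 10^11 ≈ 3.453 × 10^11 μs.

3.453 × 10^11 microseconds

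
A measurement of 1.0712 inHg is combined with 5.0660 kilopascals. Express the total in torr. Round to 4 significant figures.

65.21 torr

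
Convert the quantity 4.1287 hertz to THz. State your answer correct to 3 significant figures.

1 Hz = 1.00000e-12 terahertz.
So 4.1287 × 1.00000e-12 ≈ 4.13e-12 THz.

4.13e-12 THz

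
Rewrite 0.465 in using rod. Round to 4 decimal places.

0.0023 rod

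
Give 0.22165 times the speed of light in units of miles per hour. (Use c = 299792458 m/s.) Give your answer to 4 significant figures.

1.486e+8 miles per hour

1 speed of light = 6.70617e+8 mph.
Then 0.22165 × 6.70617e+8 ≈ 1.486e+8 mph.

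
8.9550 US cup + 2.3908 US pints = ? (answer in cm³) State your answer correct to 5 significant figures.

3249.9 cm³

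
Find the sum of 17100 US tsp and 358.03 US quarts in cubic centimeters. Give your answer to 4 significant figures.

423100 cm³

17100 US tsp = 84284.6 cm³ and 358.03 US qt = 338823 cm³.
84284.6 + 338823 ≈ 423100 cm³.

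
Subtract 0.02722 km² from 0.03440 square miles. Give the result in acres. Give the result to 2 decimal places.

0.03440 mi² = 22.0160 acre and 0.02722 km² = 6.72621 acre.
22.0160 − 6.72621 ≈ 15.29 acre.

15.29 acre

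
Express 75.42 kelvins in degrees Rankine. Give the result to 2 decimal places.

135.76 degrees Rankine

°R = K × 9/5.
Applying the formula gives 135.76 °R.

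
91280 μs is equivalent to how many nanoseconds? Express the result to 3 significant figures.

9.13 × 10^7 nanoseconds

1 microsecond = 1000.00 ns.
So 91280 × 1000.00 ≈ 9.13 × 10^7 ns.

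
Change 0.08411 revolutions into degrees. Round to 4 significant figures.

30.28 °

1 rev = 360.000 °.
Then 0.08411 × 360.000 ≈ 30.28 °.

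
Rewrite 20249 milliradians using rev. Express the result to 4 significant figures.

3.223 rev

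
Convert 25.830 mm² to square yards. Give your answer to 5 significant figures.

1 mm² = 1.19599e-6 yd².
So 25.830 × 1.19599e-6 ≈ 3.0892e-5 yd².

3.0892e-5 yd²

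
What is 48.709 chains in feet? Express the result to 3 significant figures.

3210 feet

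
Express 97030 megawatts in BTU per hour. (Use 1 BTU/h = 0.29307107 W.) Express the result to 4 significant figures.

3.311 × 10^11 BTU per hour

1 MW = 3.41214 × 10^6 BTU/h.
So 97030 × 3.41214 × 10^6 ≈ 3.311 × 10^11 BTU/h.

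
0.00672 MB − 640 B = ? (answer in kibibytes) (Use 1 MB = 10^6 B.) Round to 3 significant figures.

0.00672 MB = 6.56250 KiB and 640 B = 0.625000 KiB.
6.56250 − 0.625000 ≈ 5.94 KiB.

5.94 KiB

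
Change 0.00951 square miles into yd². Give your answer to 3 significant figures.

29500 yd²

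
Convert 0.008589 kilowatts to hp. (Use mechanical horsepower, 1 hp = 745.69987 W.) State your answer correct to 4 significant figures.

0.01152 horsepower

1 kW = 1.34102 hp.
Thus 0.008589 × 1.34102 ≈ 0.01152 hp.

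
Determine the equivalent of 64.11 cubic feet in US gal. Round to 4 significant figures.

1 ft³ = 7.48052 US gal.
So 64.11 × 7.48052 ≈ 479.6 US gal.

479.6 US gal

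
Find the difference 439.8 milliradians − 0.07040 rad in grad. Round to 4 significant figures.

439.8 mrad = 27.9985 grad and 0.07040 rad = 4.48180 grad.
27.9985 − 4.48180 ≈ 23.52 grad.

23.52 gradians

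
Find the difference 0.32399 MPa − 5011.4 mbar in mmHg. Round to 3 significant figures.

0.32399 MPa = 2430.12 mmHg and 5011.4 mbar = 3758.86 mmHg.
2430.12 − 3758.86 ≈ -1330 mmHg.

-1330 millimeters of mercury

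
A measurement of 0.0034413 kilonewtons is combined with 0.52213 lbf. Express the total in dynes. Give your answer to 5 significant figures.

576380 dynes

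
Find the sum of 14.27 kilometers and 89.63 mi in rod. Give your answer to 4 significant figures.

31520 rod

14.27 km = 2837.43 rod and 89.63 mi = 28681.6 rod.
2837.43 + 28681.6 ≈ 31520 rod.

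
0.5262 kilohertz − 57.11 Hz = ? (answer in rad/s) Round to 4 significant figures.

2947 rad/s

0.5262 kHz = 3306.21 rad/s and 57.11 Hz = 358.833 rad/s.
3306.21 − 358.833 ≈ 2947 rad/s.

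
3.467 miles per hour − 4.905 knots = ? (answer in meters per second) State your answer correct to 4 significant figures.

-0.9735 m/s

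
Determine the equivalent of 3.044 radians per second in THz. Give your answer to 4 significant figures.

1 rad/s = 1.59155 × 10^-13 terahertz.
Thus 3.044 × 1.59155 × 10^-13 ≈ 4.845 × 10^-13 THz.

4.845 × 10^-13 THz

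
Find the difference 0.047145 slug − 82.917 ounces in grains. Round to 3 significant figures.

-25700 gr

0.047145 slug = 10617.9 gr and 82.917 oz = 36276.2 gr.
10617.9 − 36276.2 ≈ -25700 gr.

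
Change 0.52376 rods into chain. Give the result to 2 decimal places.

0.13 chains

1 rod = 0.250000 chain.
Then 0.52376 × 0.250000 ≈ 0.13 chain.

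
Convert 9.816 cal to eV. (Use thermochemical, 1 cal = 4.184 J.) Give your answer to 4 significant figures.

2.563e+20 eV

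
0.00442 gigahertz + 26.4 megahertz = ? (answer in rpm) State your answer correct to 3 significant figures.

1.85 × 10^9 rpm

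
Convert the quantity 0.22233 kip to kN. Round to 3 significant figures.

0.989 kN

1 kip = 4.44822 kilonewtons.
Then 0.22233 × 4.44822 ≈ 0.989 kN.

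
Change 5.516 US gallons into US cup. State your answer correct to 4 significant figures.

88.26 US cup

1 US gal = 16.0000 US cup.
So 5.516 × 16.0000 ≈ 88.26 US cup.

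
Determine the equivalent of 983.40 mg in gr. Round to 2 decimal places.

15.18 grains

1 mg = 0.0154324 gr.
So 983.40 × 0.0154324 ≈ 15.18 gr.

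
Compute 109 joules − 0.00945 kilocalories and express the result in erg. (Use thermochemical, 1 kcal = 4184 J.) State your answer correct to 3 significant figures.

6.95e+8 erg

109 J = 1.09000e+9 erg and 0.00945 kcal = 3.95388e+8 erg.
1.09000e+9 − 3.95388e+8 ≈ 6.95e+8 erg.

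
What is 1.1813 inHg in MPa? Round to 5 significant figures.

0.0040003 megapascals

1 inHg = 0.00338639 megapascals.
Then 1.1813 × 0.00338639 ≈ 0.0040003 MPa.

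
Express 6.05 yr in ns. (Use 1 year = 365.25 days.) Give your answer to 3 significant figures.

1.91e+17 ns

1 year = 3.15576e+16 nanoseconds.
So 6.05 × 3.15576e+16 ≈ 1.91e+17 ns.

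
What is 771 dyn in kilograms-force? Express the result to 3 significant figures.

0.000786 kilograms-force

1 dyne = 1.01972e-6 kgf.
Then 771 × 1.01972e-6 ≈ 0.000786 kgf.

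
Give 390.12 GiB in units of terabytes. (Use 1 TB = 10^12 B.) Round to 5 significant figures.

0.41889 TB

1 GiB = 0.00107374 TB.
390.12 × 0.00107374 ≈ 0.41889 TB.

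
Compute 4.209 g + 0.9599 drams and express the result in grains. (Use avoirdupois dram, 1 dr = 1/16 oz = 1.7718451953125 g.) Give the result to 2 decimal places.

91.20 grains

4.209 g = 64.9548 gr and 0.9599 dr = 26.2473 gr.
64.9548 + 26.2473 ≈ 91.20 gr.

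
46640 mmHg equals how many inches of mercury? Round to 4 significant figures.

1 millimeter of mercury = 0.0393701 inches of mercury.
Thus 46640 × 0.0393701 ≈ 1836 inHg.

1836 inHg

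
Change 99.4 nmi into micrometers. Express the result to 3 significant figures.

1.84 × 10^11 μm

1 nmi = 1.85200 × 10^9 μm.
Then 99.4 × 1.85200 × 10^9 ≈ 1.84 × 10^11 μm.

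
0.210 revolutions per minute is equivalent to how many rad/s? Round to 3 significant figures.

1 rpm = 0.104720 rad/s.
Thus 0.210 × 0.104720 ≈ 0.0220 rad/s.

0.0220 rad/s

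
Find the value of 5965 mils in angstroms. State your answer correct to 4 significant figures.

1 mil = 254000 Å.
Then 5965 × 254000 ≈ 1.515 × 10^9 Å.

1.515 × 10^9 Å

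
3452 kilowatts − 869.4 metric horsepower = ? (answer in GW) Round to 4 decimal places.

0.0028 GW

3452 kW = 0.00345200 GW and 869.4 PS = 0.000639443 GW.
0.00345200 − 0.000639443 ≈ 0.0028 GW.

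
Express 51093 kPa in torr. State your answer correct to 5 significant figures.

383230 torr

1 kPa = 7.50062 torr.
Then 51093 × 7.50062 ≈ 383230 torr.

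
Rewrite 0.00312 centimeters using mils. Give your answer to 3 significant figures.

1 cm = 393.701 mils.
Then 0.00312 × 393.701 ≈ 1.23 mil.

1.23 mil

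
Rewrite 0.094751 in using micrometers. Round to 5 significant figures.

2406.7 micrometers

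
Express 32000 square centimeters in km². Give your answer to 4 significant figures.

1 square centimeter = 1.00000e-10 km².
Then 32000 × 1.00000e-10 ≈ 3.200e-6 km².

3.200e-6 square kilometers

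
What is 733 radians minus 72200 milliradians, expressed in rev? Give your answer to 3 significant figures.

105 revolutions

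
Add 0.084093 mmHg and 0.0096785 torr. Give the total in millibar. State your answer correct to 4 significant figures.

0.1250 mbar

0.084093 mmHg = 0.112115 mbar and 0.0096785 torr = 0.0129036 mbar.
0.112115 + 0.0129036 ≈ 0.1250 mbar.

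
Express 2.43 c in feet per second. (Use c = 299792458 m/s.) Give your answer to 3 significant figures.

2.39 × 10^9 ft/s

1 speed of light = 9.83571 × 10^8 feet per second.
Thus 2.43 × 9.83571 × 10^8 ≈ 2.39 × 10^9 ft/s.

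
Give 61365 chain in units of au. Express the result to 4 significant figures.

8.252e-6 au

1 chain = 1.34473e-10 au.
61365 × 1.34473e-10 ≈ 8.252e-6 au.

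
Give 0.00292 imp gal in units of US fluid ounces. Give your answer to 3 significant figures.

0.449 US fl oz

1 imp gal = 153.722 US fl oz.
0.00292 × 153.722 ≈ 0.449 US fl oz.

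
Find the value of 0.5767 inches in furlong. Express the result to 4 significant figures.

1 in = 0.000126263 furlong.
Then 0.5767 × 0.000126263 ≈ 7.282 × 10^-5 furlong.

7.282 × 10^-5 furlongs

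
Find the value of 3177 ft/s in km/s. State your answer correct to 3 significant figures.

1 ft/s = 0.000304800 kilometers per second.
Then 3177 × 0.000304800 ≈ 0.968 km/s.

0.968 km/s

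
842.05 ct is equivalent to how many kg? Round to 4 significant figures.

0.1684 kg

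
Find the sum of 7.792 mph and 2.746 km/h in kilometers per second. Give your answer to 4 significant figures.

0.004246 km/s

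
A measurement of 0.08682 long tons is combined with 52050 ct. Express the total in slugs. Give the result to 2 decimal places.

0.08682 long ton = 6.04452 slug and 52050 ct = 0.713312 slug.
6.04452 + 0.713312 ≈ 6.76 slug.

6.76 slug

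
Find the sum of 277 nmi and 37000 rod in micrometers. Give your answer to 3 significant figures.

6.99e+11 μm

277 nmi = 5.13004e+11 μm and 37000 rod = 1.86080e+11 μm.
5.13004e+11 + 1.86080e+11 ≈ 6.99e+11 μm.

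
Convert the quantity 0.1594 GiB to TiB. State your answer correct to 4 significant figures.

0.0001557 tebibytes

1 GiB = 0.0009765625 TiB.
Thus 0.1594 × 0.0009765625 ≈ 0.0001557 TiB.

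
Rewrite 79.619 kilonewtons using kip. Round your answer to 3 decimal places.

1 kN = 0.224809 kip.
Thus 79.619 × 0.224809 ≈ 17.899 kip.

17.899 kip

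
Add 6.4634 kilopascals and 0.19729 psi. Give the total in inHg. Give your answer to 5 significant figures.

6.4634 kPa = 1.90864 inHg and 0.19729 psi = 0.401687 inHg.
1.90864 + 0.401687 ≈ 2.3103 inHg.

2.3103 inHg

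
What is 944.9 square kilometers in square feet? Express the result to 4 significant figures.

1 square kilometer = 1.07639e+7 square feet.
944.9 × 1.07639e+7 ≈ 1.017e+10 ft².

1.017e+10 ft²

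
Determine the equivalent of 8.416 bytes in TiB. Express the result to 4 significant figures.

7.654e-12 TiB

1 byte = 9.09495e-13 TiB.
So 8.416 × 9.09495e-13 ≈ 7.654e-12 TiB.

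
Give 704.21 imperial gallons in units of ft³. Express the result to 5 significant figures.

113.06 ft³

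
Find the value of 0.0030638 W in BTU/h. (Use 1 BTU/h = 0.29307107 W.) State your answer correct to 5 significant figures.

1 W = 3.41214 BTU per hour.
So 0.0030638 × 3.41214 ≈ 0.010454 BTU/h.

0.010454 BTU per hour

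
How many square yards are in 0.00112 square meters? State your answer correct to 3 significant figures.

0.00134 square yards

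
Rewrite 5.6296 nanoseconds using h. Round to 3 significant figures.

1.56e-12 hours

1 nanosecond = 2.77778e-13 h.
Then 5.6296 × 2.77778e-13 ≈ 1.56e-12 h.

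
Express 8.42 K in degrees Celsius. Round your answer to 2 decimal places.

-264.73 degrees Celsius

K = °C + 273.15.
Applying the formula gives -264.73 °C.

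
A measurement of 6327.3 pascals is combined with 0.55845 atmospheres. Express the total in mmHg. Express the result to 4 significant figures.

471.9 mmHg

6327.3 Pa = 47.4586 mmHg and 0.55845 atm = 424.422 mmHg.
47.4586 + 424.422 ≈ 471.9 mmHg.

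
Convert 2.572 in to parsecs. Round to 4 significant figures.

2.117e-18 parsecs

1 in = 8.23158e-19 pc.
So 2.572 × 8.23158e-19 ≈ 2.117e-18 pc.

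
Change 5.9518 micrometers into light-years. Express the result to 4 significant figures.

6.291 × 10^-22 ly

1 micrometer = 1.05700 × 10^-22 ly.
5.9518 × 1.05700 × 10^-22 ≈ 6.291 × 10^-22 ly.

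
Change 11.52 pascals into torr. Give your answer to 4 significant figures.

0.08641 torr

1 pascal = 0.00750062 torr.
So 11.52 × 0.00750062 ≈ 0.08641 torr.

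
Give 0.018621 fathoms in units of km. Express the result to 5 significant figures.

3.4054e-5 km

1 fathom = 0.00182880 km.
Thus 0.018621 × 0.00182880 ≈ 3.4054e-5 km.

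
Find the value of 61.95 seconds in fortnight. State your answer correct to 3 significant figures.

5.12 × 10^-5 fortnight

1 s = 8.26720 × 10^-7 fortnight.
Then 61.95 × 8.26720 × 10^-7 ≈ 5.12 × 10^-5 fortnight.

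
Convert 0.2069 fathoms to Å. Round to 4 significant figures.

3.784e+9 angstroms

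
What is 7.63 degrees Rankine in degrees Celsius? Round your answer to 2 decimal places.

-268.91 °C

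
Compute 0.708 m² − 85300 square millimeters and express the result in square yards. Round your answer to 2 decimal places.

0.74 yd²

0.708 m² = 0.846761 yd² and 85300 mm² = 0.102018 yd².
0.846761 − 0.102018 ≈ 0.74 yd².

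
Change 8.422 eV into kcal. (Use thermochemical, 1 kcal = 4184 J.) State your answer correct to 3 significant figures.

1 electronvolt = 3.82929e-23 kcal.
Then 8.422 × 3.82929e-23 ≈ 3.23e-22 kcal.

3.23e-22 kcal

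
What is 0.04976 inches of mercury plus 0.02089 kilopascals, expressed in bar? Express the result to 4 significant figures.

0.04976 inHg = 0.00168507 bar and 0.02089 kPa = 0.000208900 bar.
0.00168507 + 0.000208900 ≈ 0.001894 bar.

0.001894 bar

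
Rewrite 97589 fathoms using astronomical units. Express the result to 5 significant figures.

1.1930 × 10^-6 astronomical units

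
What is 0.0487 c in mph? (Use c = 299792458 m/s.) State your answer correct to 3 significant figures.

3.27 × 10^7 miles per hour

1 speed of light = 6.70617 × 10^8 mph.
Thus 0.0487 × 6.70617 × 10^8 ≈ 3.27 × 10^7 mph.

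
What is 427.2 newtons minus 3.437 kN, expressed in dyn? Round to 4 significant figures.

427.2 N = 4.27200 × 10^7 dyn and 3.437 kN = 3.43700 × 10^8 dyn.
4.27200 × 10^7 − 3.43700 × 10^8 ≈ -3.010 × 10^8 dyn.

-3.010 × 10^8 dyn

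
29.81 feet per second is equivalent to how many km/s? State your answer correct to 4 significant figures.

0.009086 km/s

1 foot per second = 0.000304800 km/s.
So 29.81 × 0.000304800 ≈ 0.009086 km/s.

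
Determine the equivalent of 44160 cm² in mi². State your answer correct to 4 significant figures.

1.705 × 10^-6 mi²

1 cm² = 3.86102 × 10^-11 mi².
Then 44160 × 3.86102 × 10^-11 ≈ 1.705 × 10^-6 mi².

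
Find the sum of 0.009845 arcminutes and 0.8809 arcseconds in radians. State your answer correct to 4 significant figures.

0.009845 arcmin = 2.86379e-6 rad and 0.8809 arcsec = 4.27072e-6 rad.
2.86379e-6 + 4.27072e-6 ≈ 7.135e-6 rad.

7.135e-6 radians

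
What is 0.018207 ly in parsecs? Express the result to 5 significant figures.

0.0055823 pc

1 ly = 0.306601 parsecs.
So 0.018207 × 0.306601 ≈ 0.0055823 pc.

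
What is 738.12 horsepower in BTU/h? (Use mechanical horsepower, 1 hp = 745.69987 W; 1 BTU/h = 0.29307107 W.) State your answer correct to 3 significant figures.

1.88 × 10^6 BTU per hour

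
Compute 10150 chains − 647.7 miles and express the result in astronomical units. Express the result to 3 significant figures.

-5.60 × 10^-6 astronomical units

10150 chain = 1.36490 × 10^-6 au and 647.7 mi = 6.96783 × 10^-6 au.
1.36490 × 10^-6 − 6.96783 × 10^-6 ≈ -5.60 × 10^-6 au.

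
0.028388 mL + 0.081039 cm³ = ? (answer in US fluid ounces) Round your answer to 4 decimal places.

0.0037 US fl oz

0.028388 mL = 0.000959912 US fl oz and 0.081039 cm³ = 0.00274025 US fl oz.
0.000959912 + 0.00274025 ≈ 0.0037 US fl oz.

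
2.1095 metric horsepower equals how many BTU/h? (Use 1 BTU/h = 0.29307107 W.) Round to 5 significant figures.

5294.1 BTU per hour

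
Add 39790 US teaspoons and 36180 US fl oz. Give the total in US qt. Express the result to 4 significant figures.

1338 US qt

39790 US tsp = 207.2396 US qt and 36180 US fl oz = 1130.625 US qt.
207.2396 + 1130.625 ≈ 1338 US qt.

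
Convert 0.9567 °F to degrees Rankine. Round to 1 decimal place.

°R = °F + 459.67.
Applying the formula gives 460.6 °R.

460.6 °R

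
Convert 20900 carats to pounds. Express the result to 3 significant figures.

1 carat = 0.000440925 lb.
20900 × 0.000440925 ≈ 9.22 lb.

9.22 lb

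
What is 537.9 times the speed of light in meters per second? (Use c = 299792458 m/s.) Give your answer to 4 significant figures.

1 c = 2.99792 × 10^8 m/s.
537.9 × 2.99792 × 10^8 ≈ 1.613 × 10^11 m/s.

1.613 × 10^11 meters per second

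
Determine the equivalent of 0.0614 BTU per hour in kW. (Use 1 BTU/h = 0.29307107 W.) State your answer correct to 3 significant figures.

1.80 × 10^-5 kW

1 BTU/h = 0.000293071 kW.
Thus 0.0614 × 0.000293071 ≈ 1.80 × 10^-5 kW.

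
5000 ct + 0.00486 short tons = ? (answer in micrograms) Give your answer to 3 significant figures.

5000 ct = 1.00000e+9 μg and 0.00486 short ton = 4.40892e+9 μg.
1.00000e+9 + 4.40892e+9 ≈ 5.41e+9 μg.

5.41e+9 μg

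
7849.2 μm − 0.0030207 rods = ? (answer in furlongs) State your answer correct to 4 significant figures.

7849.2 μm = 3.90181 × 10^-5 furlong and 0.0030207 rod = 7.55175 × 10^-5 furlong.
3.90181 × 10^-5 − 7.55175 × 10^-5 ≈ -3.650 × 10^-5 furlong.

-3.650 × 10^-5 furlong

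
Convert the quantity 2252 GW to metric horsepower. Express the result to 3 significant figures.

3.06 × 10^9 PS

1 gigawatt = 1.35962 × 10^6 PS.
So 2252 × 1.35962 × 10^6 ≈ 3.06 × 10^9 PS.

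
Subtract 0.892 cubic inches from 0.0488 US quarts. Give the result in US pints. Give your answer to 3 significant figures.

0.0667 US pt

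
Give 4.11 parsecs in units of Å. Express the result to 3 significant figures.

1 parsec = 3.08568e+26 angstroms.
4.11 × 3.08568e+26 ≈ 1.27e+27 Å.

1.27e+27 angstroms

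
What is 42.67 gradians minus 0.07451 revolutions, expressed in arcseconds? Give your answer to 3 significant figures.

41700 arcseconds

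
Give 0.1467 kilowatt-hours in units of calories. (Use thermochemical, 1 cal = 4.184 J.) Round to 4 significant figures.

1 kWh = 860421 cal.
So 0.1467 × 860421 ≈ 126200 cal.

126200 calories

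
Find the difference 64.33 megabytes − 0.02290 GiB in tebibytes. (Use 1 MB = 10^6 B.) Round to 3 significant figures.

64.33 MB = 5.85078e-5 TiB and 0.02290 GiB = 2.23633e-5 TiB.
5.85078e-5 − 2.23633e-5 ≈ 3.61e-5 TiB.

3.61e-5 TiB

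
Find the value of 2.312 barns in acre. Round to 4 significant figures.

5.713e-32 acre

1 barn = 2.47105e-32 acres.
So 2.312 × 2.47105e-32 ≈ 5.713e-32 acre.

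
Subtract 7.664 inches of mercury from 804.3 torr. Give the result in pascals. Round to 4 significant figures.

804.3 torr = 107231 Pa and 7.664 inHg = 25953.3 Pa.
107231 − 25953.3 ≈ 81280 Pa.

81280 Pa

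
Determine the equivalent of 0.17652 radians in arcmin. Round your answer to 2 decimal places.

1 rad = 3437.75 arcmin.
Then 0.17652 × 3437.75 ≈ 606.83 arcmin.

606.83 arcminutes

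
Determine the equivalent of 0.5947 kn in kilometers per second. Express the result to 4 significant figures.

1 knot = 0.000514444 km/s.
So 0.5947 × 0.000514444 ≈ 0.0003059 km/s.

0.0003059 km/s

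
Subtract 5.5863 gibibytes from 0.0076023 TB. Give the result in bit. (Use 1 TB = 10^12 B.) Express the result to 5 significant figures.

0.0076023 TB = 6.08184 × 10^10 bit and 5.5863 GiB = 4.79860 × 10^10 bit.
6.08184 × 10^10 − 4.79860 × 10^10 ≈ 1.2832 × 10^10 bit.

1.2832 × 10^10 bits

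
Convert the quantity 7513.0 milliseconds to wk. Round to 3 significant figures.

1 millisecond = 1.65344 × 10^-9 weeks.
7513.0 × 1.65344 × 10^-9 ≈ 1.24 × 10^-5 wk.

1.24 × 10^-5 weeks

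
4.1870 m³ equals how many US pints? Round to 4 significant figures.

8849 US pt

1 cubic meter = 2113.38 US pt.
Then 4.1870 × 2113.38 ≈ 8849 US pt.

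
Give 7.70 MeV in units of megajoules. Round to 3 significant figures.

1.23e-18 MJ

1 MeV = 1.60218e-19 megajoules.
7.70 × 1.60218e-19 ≈ 1.23e-18 MJ.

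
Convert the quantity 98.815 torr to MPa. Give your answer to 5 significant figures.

0.013174 megapascals

1 torr = 0.000133322 megapascals.
98.815 × 0.000133322 ≈ 0.013174 MPa.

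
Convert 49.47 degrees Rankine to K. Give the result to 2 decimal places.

°R = K × 9/5.
Applying the formula gives 27.48 K.

27.48 kelvins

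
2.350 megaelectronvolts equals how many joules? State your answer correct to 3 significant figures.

3.77 × 10^-13 J

1 megaelectronvolt = 1.60218 × 10^-13 J.
2.350 × 1.60218 × 10^-13 ≈ 3.77 × 10^-13 J.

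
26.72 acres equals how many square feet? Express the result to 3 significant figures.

1 acre = 43560.0 square feet.
So 26.72 × 43560.0 ≈ 1.16e+6 ft².

1.16e+6 ft²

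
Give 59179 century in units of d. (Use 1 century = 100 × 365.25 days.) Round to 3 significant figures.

2.16e+9 d

1 century = 36525.0 days.
So 59179 × 36525.0 ≈ 2.16e+9 d.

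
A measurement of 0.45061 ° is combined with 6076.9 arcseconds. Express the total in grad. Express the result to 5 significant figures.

0.45061 ° = 0.500678 grad and 6076.9 arcsec = 1.87559 grad.
0.500678 + 1.87559 ≈ 2.3763 grad.

2.3763 grad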